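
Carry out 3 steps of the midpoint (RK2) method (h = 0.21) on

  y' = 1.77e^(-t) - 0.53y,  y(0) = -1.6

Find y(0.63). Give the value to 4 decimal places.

Midpoint: k1 = f(t_n, y_n); k2 = f(t_n + h/2, y_n + (h/2)·k1); y_{n+1} = y_n + h·k2.
t=0.000000, y=-1.600000:
  k1 = f(0.000000, -1.600000) = 2.618000
  k2 = f(0.105000, -1.325110) = 2.295883
  y ← -1.600000 + 0.21·2.295883 = -1.117865
t=0.210000, y=-1.117865:
  k1 = f(0.210000, -1.117865) = 2.027202
  k2 = f(0.315000, -0.905008) = 1.771381
  y ← -1.117865 + 0.21·1.771381 = -0.745875
t=0.420000, y=-0.745875:
  k1 = f(0.420000, -0.745875) = 1.558286
  k2 = f(0.525000, -0.582255) = 1.355648
  y ← -0.745875 + 0.21·1.355648 = -0.461189
y(0.63) ≈ -0.4612

-0.4612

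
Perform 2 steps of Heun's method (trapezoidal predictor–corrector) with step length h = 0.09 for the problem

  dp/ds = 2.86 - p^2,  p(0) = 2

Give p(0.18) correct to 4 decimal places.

Heun: k1 = f(s_n, p_n); k2 = f(s_n + h, p_n + h·k1); p_{n+1} = p_n + (h/2)·(k1 + k2).
s=0.000000, p=2.000000:
  k1 = f(0.000000, 2.000000) = -1.140000
  k2 = f(0.090000, 1.897400) = -0.740127
  p ← 2.000000 + (0.09/2)·(-1.140000 + (-0.740127)) = 1.915394
s=0.090000, p=1.915394:
  k1 = f(0.090000, 1.915394) = -0.808735
  k2 = f(0.180000, 1.842608) = -0.535205
  p ← 1.915394 + (0.09/2)·(-0.808735 + (-0.535205)) = 1.854917
p(0.18) ≈ 1.8549

1.8549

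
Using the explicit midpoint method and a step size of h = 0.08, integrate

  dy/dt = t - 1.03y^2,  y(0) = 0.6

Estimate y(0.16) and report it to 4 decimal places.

Midpoint: k1 = f(t_n, y_n); k2 = f(t_n + h/2, y_n + (h/2)·k1); y_{n+1} = y_n + h·k2.
t=0.000000, y=0.600000:
  k1 = f(0.000000, 0.600000) = -0.370800
  k2 = f(0.040000, 0.585168) = -0.312694
  y ← 0.600000 + 0.08·(-0.312694) = 0.574984
t=0.080000, y=0.574984:
  k1 = f(0.080000, 0.574984) = -0.260525
  k2 = f(0.120000, 0.564563) = -0.208294
  y ← 0.574984 + 0.08·(-0.208294) = 0.558321
y(0.16) ≈ 0.5583

0.5583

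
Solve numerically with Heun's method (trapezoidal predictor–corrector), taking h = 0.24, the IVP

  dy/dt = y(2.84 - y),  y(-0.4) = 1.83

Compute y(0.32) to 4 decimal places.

2.6253

Heun: k1 = f(t_n, y_n); k2 = f(t_n + h, y_n + h·k1); y_{n+1} = y_n + (h/2)·(k1 + k2).
t=-0.400000, y=1.830000:
  k1 = f(-0.400000, 1.830000) = 1.848300
  k2 = f(-0.160000, 2.273592) = 1.287781
  y ← 1.830000 + (0.24/2)·(1.848300 + 1.287781) = 2.206330
t=-0.160000, y=2.206330:
  k1 = f(-0.160000, 2.206330) = 1.398086
  k2 = f(0.080000, 2.541870) = 0.757807
  y ← 2.206330 + (0.24/2)·(1.398086 + 0.757807) = 2.465037
t=0.080000, y=2.465037:
  k1 = f(0.080000, 2.465037) = 0.924298
  k2 = f(0.320000, 2.686868) = 0.411445
  y ← 2.465037 + (0.24/2)·(0.924298 + 0.411445) = 2.625326
y(0.32) ≈ 2.6253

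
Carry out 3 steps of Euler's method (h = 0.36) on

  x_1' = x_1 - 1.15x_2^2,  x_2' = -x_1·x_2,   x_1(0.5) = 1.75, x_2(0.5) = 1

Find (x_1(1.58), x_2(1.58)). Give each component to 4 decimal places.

Euler on (x_1,x_2): x_1_{n+1} = x_1_n + h·x_1', x_2_{n+1} = x_2_n + h·x_2'.
0.500000: (1.750000, 1.000000); f=(0.600000, -1.750000) → (1.966000, 0.370000)
0.860000: (1.966000, 0.370000); f=(1.808565, -0.727420) → (2.617083, 0.108129)
1.220000: (2.617083, 0.108129); f=(2.603638, -0.282982) → (3.554393, 0.006255)
(x_1(1.58), x_2(1.58)) ≈ (3.5544, 0.0063)

3.5544, 0.0063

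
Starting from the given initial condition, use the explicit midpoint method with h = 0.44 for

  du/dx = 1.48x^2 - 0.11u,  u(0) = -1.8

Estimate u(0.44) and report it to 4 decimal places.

-1.6835

Midpoint: k1 = f(x_n, u_n); k2 = f(x_n + h/2, u_n + (h/2)·k1); u_{n+1} = u_n + h·k2.
x=0.000000, u=-1.800000:
  k1 = f(0.000000, -1.800000) = 0.198000
  k2 = f(0.220000, -1.756440) = 0.264840
  u ← -1.800000 + 0.44·0.264840 = -1.683470
u(0.44) ≈ -1.6835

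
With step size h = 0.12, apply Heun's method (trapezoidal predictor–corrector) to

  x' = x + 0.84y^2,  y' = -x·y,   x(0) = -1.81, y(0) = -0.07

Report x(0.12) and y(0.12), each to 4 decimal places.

-2.0396, -0.0880

Heun on (x,y): k1 = f(t_n, state_n); k2 = f(t_n + h, state_n + h·k1); state_{n+1} = state_n + (h/2)·(k1 + k2).
0.000000: (-1.810000, -0.070000)
  k1 = (-1.805884, -0.126700)
  predictor → (-2.026706, -0.085204)
  k2 = (-2.020608, -0.172683)
  → (-2.039590, -0.087963)
(x(0.12), y(0.12)) ≈ (-2.0396, -0.0880)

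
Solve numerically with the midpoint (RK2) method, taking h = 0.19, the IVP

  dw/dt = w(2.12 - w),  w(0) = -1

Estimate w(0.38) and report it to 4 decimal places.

-4.0830

Midpoint: k1 = f(t_n, w_n); k2 = f(t_n + h/2, w_n + (h/2)·k1); w_{n+1} = w_n + h·k2.
t=0.000000, w=-1.000000:
  k1 = f(0.000000, -1.000000) = -3.120000
  k2 = f(0.095000, -1.296400) = -4.429021
  w ← -1.000000 + 0.19·(-4.429021) = -1.841514
t=0.190000, w=-1.841514:
  k1 = f(0.190000, -1.841514) = -7.295183
  k2 = f(0.285000, -2.534556) = -11.797236
  w ← -1.841514 + 0.19·(-11.797236) = -4.082989
w(0.38) ≈ -4.0830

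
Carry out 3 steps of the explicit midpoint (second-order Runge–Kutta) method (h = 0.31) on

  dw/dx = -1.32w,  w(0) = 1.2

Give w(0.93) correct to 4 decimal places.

0.3683

Midpoint: k1 = f(x_n, w_n); k2 = f(x_n + h/2, w_n + (h/2)·k1); w_{n+1} = w_n + h·k2.
x=0.000000, w=1.200000:
  k1 = f(0.000000, 1.200000) = -1.584000
  k2 = f(0.155000, 0.954480) = -1.259914
  w ← 1.200000 + 0.31·(-1.259914) = 0.809427
x=0.310000, w=0.809427:
  k1 = f(0.310000, 0.809427) = -1.068443
  k2 = f(0.465000, 0.643818) = -0.849840
  w ← 0.809427 + 0.31·(-0.849840) = 0.545976
x=0.620000, w=0.545976:
  k1 = f(0.620000, 0.545976) = -0.720689
  k2 = f(0.775000, 0.434270) = -0.573236
  w ← 0.545976 + 0.31·(-0.573236) = 0.368273
w(0.93) ≈ 0.3683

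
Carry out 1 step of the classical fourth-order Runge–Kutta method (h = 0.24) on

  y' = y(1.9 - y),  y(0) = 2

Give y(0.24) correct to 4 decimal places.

1.9622

RK4: k1 = f(x_n, y_n); k2 = f(x_n + h/2, y_n + (h/2)·k1); k3 = f(x_n + h/2, y_n + (h/2)·k2); k4 = f(x_n + h, y_n + h·k3); y_{n+1} = y_n + (h/6)·(k1 + 2k2 + 2k3 + k4).
x=0.000000, y=2.000000:
  k1 = f(0.000000, 2.000000) = -0.200000
  k2 = f(0.120000, 1.976000) = -0.150176
  k3 = f(0.120000, 1.981979) = -0.162480
  k4 = f(0.240000, 1.961005) = -0.119631
  y ← 2.000000 + (0.24/6)·(k1 + 2k2 + 2k3 + k4) = 1.962202
y(0.24) ≈ 1.9622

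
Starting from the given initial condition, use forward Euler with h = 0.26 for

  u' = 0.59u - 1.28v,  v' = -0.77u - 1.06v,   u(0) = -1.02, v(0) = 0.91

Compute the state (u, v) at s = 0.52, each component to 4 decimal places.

-1.9936, 0.9216

Euler on (u,v): u_{n+1} = u_n + h·u', v_{n+1} = v_n + h·v'.
0.000000: (-1.020000, 0.910000); f=(-1.766600, -0.179200) → (-1.479316, 0.863408)
0.260000: (-1.479316, 0.863408); f=(-1.977959, 0.223861) → (-1.993585, 0.921612)
(u(0.52), v(0.52)) ≈ (-1.9936, 0.9216)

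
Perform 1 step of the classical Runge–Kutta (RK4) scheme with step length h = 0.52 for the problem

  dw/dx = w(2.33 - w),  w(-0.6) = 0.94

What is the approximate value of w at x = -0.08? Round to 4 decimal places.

RK4: k1 = f(x_n, w_n); k2 = f(x_n + h/2, w_n + (h/2)·k1); k3 = f(x_n + h/2, w_n + (h/2)·k2); k4 = f(x_n + h, w_n + h·k3); w_{n+1} = w_n + (h/6)·(k1 + 2k2 + 2k3 + k4).
x=-0.600000, w=0.940000:
  k1 = f(-0.600000, 0.940000) = 1.306600
  k2 = f(-0.340000, 1.279716) = 1.344065
  k3 = f(-0.340000, 1.289457) = 1.341735
  k4 = f(-0.080000, 1.637702) = 1.133777
  w ← 0.940000 + (0.52/6)·(k1 + 2k2 + 2k3 + k4) = 1.617038
w(-0.08) ≈ 1.6170

1.6170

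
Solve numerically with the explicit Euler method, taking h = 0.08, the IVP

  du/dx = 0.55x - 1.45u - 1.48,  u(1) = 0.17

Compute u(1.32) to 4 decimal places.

-0.1264

Euler: u_{n+1} = u_n + h·f(x_n, u_n).
x=1.000000, u=0.170000: f=-1.176500 → u ← 0.170000 + 0.08·(-1.176500) = 0.075880
x=1.080000, u=0.075880: f=-0.996026 → u ← 0.075880 + 0.08·(-0.996026) = -0.003802
x=1.160000, u=-0.003802: f=-0.836487 → u ← -0.003802 + 0.08·(-0.836487) = -0.070721
x=1.240000, u=-0.070721: f=-0.695454 → u ← -0.070721 + 0.08·(-0.695454) = -0.126357
u(1.32) ≈ -0.1264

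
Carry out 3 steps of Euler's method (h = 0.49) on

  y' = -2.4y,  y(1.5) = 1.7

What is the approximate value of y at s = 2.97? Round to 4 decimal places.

-0.0093

Euler: y_{n+1} = y_n + h·f(s_n, y_n).
s=1.500000, y=1.700000: f=-4.080000 → y ← 1.700000 + 0.49·(-4.080000) = -0.299200
s=1.990000, y=-0.299200: f=0.718080 → y ← -0.299200 + 0.49·0.718080 = 0.052659
s=2.480000, y=0.052659: f=-0.126382 → y ← 0.052659 + 0.49·(-0.126382) = -0.009268
y(2.97) ≈ -0.0093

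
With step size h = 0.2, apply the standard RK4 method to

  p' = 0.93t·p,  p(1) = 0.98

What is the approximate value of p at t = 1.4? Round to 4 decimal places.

RK4: k1 = f(t_n, p_n); k2 = f(t_n + h/2, p_n + (h/2)·k1); k3 = f(t_n + h/2, p_n + (h/2)·k2); k4 = f(t_n + h, p_n + h·k3); p_{n+1} = p_n + (h/6)·(k1 + 2k2 + 2k3 + k4).
t=1.000000, p=0.980000:
  k1 = f(1.000000, 0.980000) = 0.911400
  k2 = f(1.100000, 1.071140) = 1.095776
  k3 = f(1.100000, 1.089578) = 1.114638
  k4 = f(1.200000, 1.202928) = 1.342467
  p ← 0.980000 + (0.2/6)·(k1 + 2k2 + 2k3 + k4) = 1.202490
t=1.200000, p=1.202490:
  k1 = f(1.200000, 1.202490) = 1.341979
  k2 = f(1.300000, 1.336688) = 1.616055
  k3 = f(1.300000, 1.364095) = 1.649191
  k4 = f(1.400000, 1.532328) = 1.995091
  p ← 1.202490 + (0.2/6)·(k1 + 2k2 + 2k3 + k4) = 1.531409
p(1.4) ≈ 1.5314

1.5314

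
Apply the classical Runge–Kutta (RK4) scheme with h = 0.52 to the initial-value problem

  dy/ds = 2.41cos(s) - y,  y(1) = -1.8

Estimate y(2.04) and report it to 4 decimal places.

-0.6966

RK4: k1 = f(s_n, y_n); k2 = f(s_n + h/2, y_n + (h/2)·k1); k3 = f(s_n + h/2, y_n + (h/2)·k2); k4 = f(s_n + h, y_n + h·k3); y_{n+1} = y_n + (h/6)·(k1 + 2k2 + 2k3 + k4).
s=1.000000, y=-1.800000:
  k1 = f(1.000000, -1.800000) = 3.102129
  k2 = f(1.260000, -0.993447) = 1.730465
  k3 = f(1.260000, -1.350079) = 2.087098
  k4 = f(1.520000, -0.714709) = 0.837076
  y ← -1.800000 + (0.52/6)·(k1 + 2k2 + 2k3 + k4) = -0.796891
s=1.520000, y=-0.796891:
  k1 = f(1.520000, -0.796891) = 0.919258
  k2 = f(1.780000, -0.557884) = 0.057373
  k3 = f(1.780000, -0.781974) = 0.281463
  k4 = f(2.040000, -0.650531) = -0.439214
  y ← -0.796891 + (0.52/6)·(k1 + 2k2 + 2k3 + k4) = -0.696556
y(2.04) ≈ -0.6966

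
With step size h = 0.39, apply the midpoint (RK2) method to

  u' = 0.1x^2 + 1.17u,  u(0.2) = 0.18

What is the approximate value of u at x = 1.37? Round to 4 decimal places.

Midpoint: k1 = f(x_n, u_n); k2 = f(x_n + h/2, u_n + (h/2)·k1); u_{n+1} = u_n + h·k2.
x=0.200000, u=0.180000:
  k1 = f(0.200000, 0.180000) = 0.214600
  k2 = f(0.395000, 0.221847) = 0.275163
  u ← 0.180000 + 0.39·0.275163 = 0.287314
x=0.590000, u=0.287314:
  k1 = f(0.590000, 0.287314) = 0.370967
  k2 = f(0.785000, 0.359652) = 0.482416
  u ← 0.287314 + 0.39·0.482416 = 0.475456
x=0.980000, u=0.475456:
  k1 = f(0.980000, 0.475456) = 0.652323
  k2 = f(1.175000, 0.602659) = 0.843173
  u ← 0.475456 + 0.39·0.843173 = 0.804294
u(1.37) ≈ 0.8043

0.8043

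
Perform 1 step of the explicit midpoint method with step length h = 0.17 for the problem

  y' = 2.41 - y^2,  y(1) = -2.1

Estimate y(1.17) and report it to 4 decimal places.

-2.5663

Midpoint: k1 = f(x_n, y_n); k2 = f(x_n + h/2, y_n + (h/2)·k1); y_{n+1} = y_n + h·k2.
x=1.000000, y=-2.100000:
  k1 = f(1.000000, -2.100000) = -2.000000
  k2 = f(1.085000, -2.270000) = -2.742900
  y ← -2.100000 + 0.17·(-2.742900) = -2.566293
y(1.17) ≈ -2.5663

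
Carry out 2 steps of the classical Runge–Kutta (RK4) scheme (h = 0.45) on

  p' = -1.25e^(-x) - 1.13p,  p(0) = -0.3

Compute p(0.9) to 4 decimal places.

RK4: k1 = f(x_n, p_n); k2 = f(x_n + h/2, p_n + (h/2)·k1); k3 = f(x_n + h/2, p_n + (h/2)·k2); k4 = f(x_n + h, p_n + h·k3); p_{n+1} = p_n + (h/6)·(k1 + 2k2 + 2k3 + k4).
x=0.000000, p=-0.300000:
  k1 = f(0.000000, -0.300000) = -0.911000
  k2 = f(0.225000, -0.504975) = -0.427524
  k3 = f(0.225000, -0.396193) = -0.550447
  k4 = f(0.450000, -0.547701) = -0.178133
  p ← -0.300000 + (0.45/6)·(k1 + 2k2 + 2k3 + k4) = -0.528381
x=0.450000, p=-0.528381:
  k1 = f(0.450000, -0.528381) = -0.199965
  k2 = f(0.675000, -0.573373) = 0.011466
  k3 = f(0.675000, -0.525801) = -0.042291
  k4 = f(0.900000, -0.547411) = 0.110363
  p ← -0.528381 + (0.45/6)·(k1 + 2k2 + 2k3 + k4) = -0.539725
p(0.9) ≈ -0.5397

-0.5397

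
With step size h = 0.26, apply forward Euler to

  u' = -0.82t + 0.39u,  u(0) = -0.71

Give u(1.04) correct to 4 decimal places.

-1.4005

Euler: u_{n+1} = u_n + h·f(t_n, u_n).
t=0.000000, u=-0.710000: f=-0.276900 → u ← -0.710000 + 0.26·(-0.276900) = -0.781994
t=0.260000, u=-0.781994: f=-0.518178 → u ← -0.781994 + 0.26·(-0.518178) = -0.916720
t=0.520000, u=-0.916720: f=-0.783921 → u ← -0.916720 + 0.26·(-0.783921) = -1.120540
t=0.780000, u=-1.120540: f=-1.076610 → u ← -1.120540 + 0.26·(-1.076610) = -1.400458
u(1.04) ≈ -1.4005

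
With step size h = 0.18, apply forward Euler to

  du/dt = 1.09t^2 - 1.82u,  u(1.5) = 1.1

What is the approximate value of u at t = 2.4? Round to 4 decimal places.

2.2326

Euler: u_{n+1} = u_n + h·f(t_n, u_n).
t=1.500000, u=1.100000: f=0.450500 → u ← 1.100000 + 0.18·0.450500 = 1.181090
t=1.680000, u=1.181090: f=0.926832 → u ← 1.181090 + 0.18·0.926832 = 1.347920
t=1.860000, u=1.347920: f=1.317750 → u ← 1.347920 + 0.18·1.317750 = 1.585115
t=2.040000, u=1.585115: f=1.651235 → u ← 1.585115 + 0.18·1.651235 = 1.882337
t=2.220000, u=1.882337: f=1.946102 → u ← 1.882337 + 0.18·1.946102 = 2.232636
u(2.4) ≈ 2.2326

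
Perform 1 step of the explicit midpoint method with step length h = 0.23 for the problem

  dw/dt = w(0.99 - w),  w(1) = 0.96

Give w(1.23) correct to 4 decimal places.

Midpoint: k1 = f(t_n, w_n); k2 = f(t_n + h/2, w_n + (h/2)·k1); w_{n+1} = w_n + h·k2.
t=1.000000, w=0.960000:
  k1 = f(1.000000, 0.960000) = 0.028800
  k2 = f(1.115000, 0.963312) = 0.025709
  w ← 0.960000 + 0.23·0.025709 = 0.965913
w(1.23) ≈ 0.9659

0.9659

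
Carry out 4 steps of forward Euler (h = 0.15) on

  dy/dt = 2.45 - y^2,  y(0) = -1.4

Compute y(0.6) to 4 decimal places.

Euler: y_{n+1} = y_n + h·f(t_n, y_n).
t=0.000000, y=-1.400000: f=0.490000 → y ← -1.400000 + 0.15·0.490000 = -1.326500
t=0.150000, y=-1.326500: f=0.690398 → y ← -1.326500 + 0.15·0.690398 = -1.222940
t=0.300000, y=-1.222940: f=0.954417 → y ← -1.222940 + 0.15·0.954417 = -1.079778
t=0.450000, y=-1.079778: f=1.284080 → y ← -1.079778 + 0.15·1.284080 = -0.887166
y(0.6) ≈ -0.8872

-0.8872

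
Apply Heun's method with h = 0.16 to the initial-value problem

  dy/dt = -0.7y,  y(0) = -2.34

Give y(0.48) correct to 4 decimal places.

Heun: k1 = f(t_n, y_n); k2 = f(t_n + h, y_n + h·k1); y_{n+1} = y_n + (h/2)·(k1 + k2).
t=0.000000, y=-2.340000:
  k1 = f(0.000000, -2.340000) = 1.638000
  k2 = f(0.160000, -2.077920) = 1.454544
  y ← -2.340000 + (0.16/2)·(1.638000 + 1.454544) = -2.092596
t=0.160000, y=-2.092596:
  k1 = f(0.160000, -2.092596) = 1.464818
  k2 = f(0.320000, -1.858226) = 1.300758
  y ← -2.092596 + (0.16/2)·(1.464818 + 1.300758) = -1.871350
t=0.320000, y=-1.871350:
  k1 = f(0.320000, -1.871350) = 1.309945
  k2 = f(0.480000, -1.661759) = 1.163231
  y ← -1.871350 + (0.16/2)·(1.309945 + 1.163231) = -1.673496
y(0.48) ≈ -1.6735

-1.6735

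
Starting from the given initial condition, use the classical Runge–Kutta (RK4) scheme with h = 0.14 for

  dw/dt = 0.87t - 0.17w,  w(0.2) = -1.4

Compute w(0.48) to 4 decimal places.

RK4: k1 = f(t_n, w_n); k2 = f(t_n + h/2, w_n + (h/2)·k1); k3 = f(t_n + h/2, w_n + (h/2)·k2); k4 = f(t_n + h, w_n + h·k3); w_{n+1} = w_n + (h/6)·(k1 + 2k2 + 2k3 + k4).
t=0.200000, w=-1.400000:
  k1 = f(0.200000, -1.400000) = 0.412000
  k2 = f(0.270000, -1.371160) = 0.467997
  k3 = f(0.270000, -1.367240) = 0.467331
  k4 = f(0.340000, -1.334574) = 0.522678
  w ← -1.400000 + (0.14/6)·(k1 + 2k2 + 2k3 + k4) = -1.334542
t=0.340000, w=-1.334542:
  k1 = f(0.340000, -1.334542) = 0.522672
  k2 = f(0.410000, -1.297955) = 0.577352
  k3 = f(0.410000, -1.294128) = 0.576702
  k4 = f(0.480000, -1.253804) = 0.630747
  w ← -1.334542 + (0.14/6)·(k1 + 2k2 + 2k3 + k4) = -1.253773
w(0.48) ≈ -1.2538

-1.2538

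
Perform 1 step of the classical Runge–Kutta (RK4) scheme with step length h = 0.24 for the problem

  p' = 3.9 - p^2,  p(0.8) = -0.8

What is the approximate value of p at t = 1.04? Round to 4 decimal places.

RK4: k1 = f(t_n, p_n); k2 = f(t_n + h/2, p_n + (h/2)·k1); k3 = f(t_n + h/2, p_n + (h/2)·k2); k4 = f(t_n + h, p_n + h·k3); p_{n+1} = p_n + (h/6)·(k1 + 2k2 + 2k3 + k4).
t=0.800000, p=-0.800000:
  k1 = f(0.800000, -0.800000) = 3.260000
  k2 = f(0.920000, -0.408800) = 3.732883
  k3 = f(0.920000, -0.352054) = 3.776058
  k4 = f(1.040000, 0.106254) = 3.888710
  p ← -0.800000 + (0.24/6)·(k1 + 2k2 + 2k3 + k4) = 0.086664
p(1.04) ≈ 0.0867

0.0867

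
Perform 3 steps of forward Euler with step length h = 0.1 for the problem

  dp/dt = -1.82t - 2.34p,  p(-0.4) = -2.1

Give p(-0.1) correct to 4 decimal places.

Euler: p_{n+1} = p_n + h·f(t_n, p_n).
t=-0.400000, p=-2.100000: f=5.642000 → p ← -2.100000 + 0.1·5.642000 = -1.535800
t=-0.300000, p=-1.535800: f=4.139772 → p ← -1.535800 + 0.1·4.139772 = -1.121823
t=-0.200000, p=-1.121823: f=2.989065 → p ← -1.121823 + 0.1·2.989065 = -0.822916
p(-0.1) ≈ -0.8229

-0.8229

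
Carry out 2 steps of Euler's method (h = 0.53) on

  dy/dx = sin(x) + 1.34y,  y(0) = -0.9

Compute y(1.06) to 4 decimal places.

-2.3644

Euler: y_{n+1} = y_n + h·f(x_n, y_n).
x=0.000000, y=-0.900000: f=-1.206000 → y ← -0.900000 + 0.53·(-1.206000) = -1.539180
x=0.530000, y=-1.539180: f=-1.556968 → y ← -1.539180 + 0.53·(-1.556968) = -2.364373
y(1.06) ≈ -2.3644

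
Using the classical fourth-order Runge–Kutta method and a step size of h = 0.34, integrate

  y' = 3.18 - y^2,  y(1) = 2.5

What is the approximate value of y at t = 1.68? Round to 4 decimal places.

1.8459

RK4: k1 = f(t_n, y_n); k2 = f(t_n + h/2, y_n + (h/2)·k1); k3 = f(t_n + h/2, y_n + (h/2)·k2); k4 = f(t_n + h, y_n + h·k3); y_{n+1} = y_n + (h/6)·(k1 + 2k2 + 2k3 + k4).
t=1.000000, y=2.500000:
  k1 = f(1.000000, 2.500000) = -3.070000
  k2 = f(1.170000, 1.978100) = -0.732880
  k3 = f(1.170000, 2.375410) = -2.462575
  k4 = f(1.340000, 1.662725) = 0.415347
  y ← 2.500000 + (0.34/6)·(k1 + 2k2 + 2k3 + k4) = 1.987418
t=1.340000, y=1.987418:
  k1 = f(1.340000, 1.987418) = -0.769831
  k2 = f(1.510000, 1.856547) = -0.266766
  k3 = f(1.510000, 1.942068) = -0.591628
  k4 = f(1.680000, 1.786265) = -0.010742
  y ← 1.987418 + (0.34/6)·(k1 + 2k2 + 2k3 + k4) = 1.845901
y(1.68) ≈ 1.8459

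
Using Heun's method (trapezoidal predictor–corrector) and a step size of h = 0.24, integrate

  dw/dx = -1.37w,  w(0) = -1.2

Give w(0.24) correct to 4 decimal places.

-0.8703

Heun: k1 = f(x_n, w_n); k2 = f(x_n + h, w_n + h·k1); w_{n+1} = w_n + (h/2)·(k1 + k2).
x=0.000000, w=-1.200000:
  k1 = f(0.000000, -1.200000) = 1.644000
  k2 = f(0.240000, -0.805440) = 1.103453
  w ← -1.200000 + (0.24/2)·(1.644000 + 1.103453) = -0.870306
w(0.24) ≈ -0.8703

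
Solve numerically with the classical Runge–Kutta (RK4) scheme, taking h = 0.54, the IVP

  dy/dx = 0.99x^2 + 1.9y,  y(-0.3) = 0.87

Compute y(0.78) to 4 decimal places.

7.0163

RK4: k1 = f(x_n, y_n); k2 = f(x_n + h/2, y_n + (h/2)·k1); k3 = f(x_n + h/2, y_n + (h/2)·k2); k4 = f(x_n + h, y_n + h·k3); y_{n+1} = y_n + (h/6)·(k1 + 2k2 + 2k3 + k4).
x=-0.300000, y=0.870000:
  k1 = f(-0.300000, 0.870000) = 1.742100
  k2 = f(-0.030000, 1.340367) = 2.547588
  k3 = f(-0.030000, 1.557849) = 2.960804
  k4 = f(0.240000, 2.468834) = 4.747809
  y ← 0.870000 + (0.54/6)·(k1 + 2k2 + 2k3 + k4) = 2.445602
x=0.240000, y=2.445602:
  k1 = f(0.240000, 2.445602) = 4.703668
  k2 = f(0.510000, 3.715593) = 7.317125
  k3 = f(0.510000, 4.421226) = 8.657829
  k4 = f(0.780000, 7.120830) = 14.131893
  y ← 2.445602 + (0.54/6)·(k1 + 2k2 + 2k3 + k4) = 7.016295
y(0.78) ≈ 7.0163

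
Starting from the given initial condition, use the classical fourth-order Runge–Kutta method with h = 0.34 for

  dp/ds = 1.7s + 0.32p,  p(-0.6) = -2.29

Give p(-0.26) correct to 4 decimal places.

RK4: k1 = f(s_n, p_n); k2 = f(s_n + h/2, p_n + (h/2)·k1); k3 = f(s_n + h/2, p_n + (h/2)·k2); k4 = f(s_n + h, p_n + h·k3); p_{n+1} = p_n + (h/6)·(k1 + 2k2 + 2k3 + k4).
s=-0.600000, p=-2.290000:
  k1 = f(-0.600000, -2.290000) = -1.752800
  k2 = f(-0.430000, -2.587976) = -1.559152
  k3 = f(-0.430000, -2.555056) = -1.548618
  k4 = f(-0.260000, -2.816530) = -1.343290
  p ← -2.290000 + (0.34/6)·(k1 + 2k2 + 2k3 + k4) = -2.817659
p(-0.26) ≈ -2.8177

-2.8177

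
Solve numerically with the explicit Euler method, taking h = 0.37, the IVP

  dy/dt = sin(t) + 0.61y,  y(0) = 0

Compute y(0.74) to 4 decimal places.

0.1338

Euler: y_{n+1} = y_n + h·f(t_n, y_n).
t=0.000000, y=0.000000: f=0.000000 → y ← 0.000000 + 0.37·0.000000 = 0.000000
t=0.370000, y=0.000000: f=0.361615 → y ← 0.000000 + 0.37·0.361615 = 0.133798
y(0.74) ≈ 0.1338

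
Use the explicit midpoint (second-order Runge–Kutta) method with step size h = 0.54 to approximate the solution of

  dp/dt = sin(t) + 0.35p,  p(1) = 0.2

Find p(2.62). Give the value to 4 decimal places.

Midpoint: k1 = f(t_n, p_n); k2 = f(t_n + h/2, p_n + (h/2)·k1); p_{n+1} = p_n + h·k2.
t=1.000000, p=0.200000:
  k1 = f(1.000000, 0.200000) = 0.911471
  k2 = f(1.270000, 0.446097) = 1.111235
  p ← 0.200000 + 0.54·1.111235 = 0.800067
t=1.540000, p=0.800067:
  k1 = f(1.540000, 0.800067) = 1.279549
  k2 = f(1.810000, 1.145545) = 1.372468
  p ← 0.800067 + 0.54·1.372468 = 1.541199
t=2.080000, p=1.541199:
  k1 = f(2.080000, 1.541199) = 1.412553
  k2 = f(2.350000, 1.922589) = 1.384379
  p ← 1.541199 + 0.54·1.384379 = 2.288764
p(2.62) ≈ 2.2888

2.2888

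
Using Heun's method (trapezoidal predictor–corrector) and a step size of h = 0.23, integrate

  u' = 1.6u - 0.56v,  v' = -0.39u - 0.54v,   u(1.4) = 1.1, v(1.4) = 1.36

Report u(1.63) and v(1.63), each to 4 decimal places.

Heun on (u,v): k1 = f(t_n, state_n); k2 = f(t_n + h, state_n + h·k1); state_{n+1} = state_n + (h/2)·(k1 + k2).
1.400000: (1.100000, 1.360000)
  k1 = (0.998400, -1.163400)
  predictor → (1.329632, 1.092418)
  k2 = (1.515657, -1.108462)
  → (1.389117, 1.098736)
(u(1.63), v(1.63)) ≈ (1.3891, 1.0987)

1.3891, 1.0987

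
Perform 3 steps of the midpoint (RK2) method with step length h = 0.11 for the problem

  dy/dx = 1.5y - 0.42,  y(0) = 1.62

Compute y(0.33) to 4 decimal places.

2.4739

Midpoint: k1 = f(x_n, y_n); k2 = f(x_n + h/2, y_n + (h/2)·k1); y_{n+1} = y_n + h·k2.
x=0.000000, y=1.620000:
  k1 = f(0.000000, 1.620000) = 2.010000
  k2 = f(0.055000, 1.730550) = 2.175825
  y ← 1.620000 + 0.11·2.175825 = 1.859341
x=0.110000, y=1.859341:
  k1 = f(0.110000, 1.859341) = 2.369011
  k2 = f(0.165000, 1.989636) = 2.564455
  y ← 1.859341 + 0.11·2.564455 = 2.141431
x=0.220000, y=2.141431:
  k1 = f(0.220000, 2.141431) = 2.792146
  k2 = f(0.275000, 2.294999) = 3.022498
  y ← 2.141431 + 0.11·3.022498 = 2.473906
y(0.33) ≈ 2.4739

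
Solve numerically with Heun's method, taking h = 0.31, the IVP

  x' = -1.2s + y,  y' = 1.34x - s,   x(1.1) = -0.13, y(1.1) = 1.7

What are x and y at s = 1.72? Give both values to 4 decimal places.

Heun on (x,y): k1 = f(s_n, state_n); k2 = f(s_n + h, state_n + h·k1); state_{n+1} = state_n + (h/2)·(k1 + k2).
1.100000: (-0.130000, 1.700000)
  k1 = (0.380000, -1.274200)
  predictor → (-0.012200, 1.304998)
  k2 = (-0.387002, -1.426348)
  → (-0.131085, 1.281415)
1.410000: (-0.131085, 1.281415)
  k1 = (-0.410585, -1.585654)
  predictor → (-0.258367, 0.789862)
  k2 = (-1.274138, -2.066211)
  → (-0.392217, 0.715376)
(x(1.72), y(1.72)) ≈ (-0.3922, 0.7154)

-0.3922, 0.7154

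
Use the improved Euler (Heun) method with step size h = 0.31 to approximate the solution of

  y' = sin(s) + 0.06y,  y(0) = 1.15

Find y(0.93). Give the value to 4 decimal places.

1.6219

Heun: k1 = f(s_n, y_n); k2 = f(s_n + h, y_n + h·k1); y_{n+1} = y_n + (h/2)·(k1 + k2).
s=0.000000, y=1.150000:
  k1 = f(0.000000, 1.150000) = 0.069000
  k2 = f(0.310000, 1.171390) = 0.375342
  y ← 1.150000 + (0.31/2)·(0.069000 + 0.375342) = 1.218873
s=0.310000, y=1.218873:
  k1 = f(0.310000, 1.218873) = 0.378191
  k2 = f(0.620000, 1.336112) = 0.661202
  y ← 1.218873 + (0.31/2)·(0.378191 + 0.661202) = 1.379979
s=0.620000, y=1.379979:
  k1 = f(0.620000, 1.379979) = 0.663834
  k2 = f(0.930000, 1.585767) = 0.896766
  y ← 1.379979 + (0.31/2)·(0.663834 + 0.896766) = 1.621872
y(0.93) ≈ 1.6219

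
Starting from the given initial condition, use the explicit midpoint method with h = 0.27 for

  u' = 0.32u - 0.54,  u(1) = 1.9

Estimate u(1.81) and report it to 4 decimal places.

Midpoint: k1 = f(x_n, u_n); k2 = f(x_n + h/2, u_n + (h/2)·k1); u_{n+1} = u_n + h·k2.
x=1.000000, u=1.900000:
  k1 = f(1.000000, 1.900000) = 0.068000
  k2 = f(1.135000, 1.909180) = 0.070938
  u ← 1.900000 + 0.27·0.070938 = 1.919153
x=1.270000, u=1.919153:
  k1 = f(1.270000, 1.919153) = 0.074129
  k2 = f(1.405000, 1.929161) = 0.077331
  u ← 1.919153 + 0.27·0.077331 = 1.940033
x=1.540000, u=1.940033:
  k1 = f(1.540000, 1.940033) = 0.080810
  k2 = f(1.675000, 1.950942) = 0.084301
  u ← 1.940033 + 0.27·0.084301 = 1.962794
u(1.81) ≈ 1.9628

1.9628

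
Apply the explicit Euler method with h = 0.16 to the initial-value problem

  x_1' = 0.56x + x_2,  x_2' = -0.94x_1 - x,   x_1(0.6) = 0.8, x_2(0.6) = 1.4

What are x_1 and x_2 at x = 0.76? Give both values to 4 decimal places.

1.0778, 1.1837

Euler on (x_1,x_2): x_1_{n+1} = x_1_n + h·x_1', x_2_{n+1} = x_2_n + h·x_2'.
0.600000: (0.800000, 1.400000); f=(1.736000, -1.352000) → (1.077760, 1.183680)
(x_1(0.76), x_2(0.76)) ≈ (1.0778, 1.1837)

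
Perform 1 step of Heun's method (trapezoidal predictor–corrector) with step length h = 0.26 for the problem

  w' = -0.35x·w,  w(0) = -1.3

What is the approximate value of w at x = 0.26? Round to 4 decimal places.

-1.2846

Heun: k1 = f(x_n, w_n); k2 = f(x_n + h, w_n + h·k1); w_{n+1} = w_n + (h/2)·(k1 + k2).
x=0.000000, w=-1.300000:
  k1 = f(0.000000, -1.300000) = 0.000000
  k2 = f(0.260000, -1.300000) = 0.118300
  w ← -1.300000 + (0.26/2)·(0.000000 + 0.118300) = -1.284621
w(0.26) ≈ -1.2846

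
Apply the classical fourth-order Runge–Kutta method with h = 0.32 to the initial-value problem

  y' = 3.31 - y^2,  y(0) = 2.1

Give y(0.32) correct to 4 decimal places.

1.9076

RK4: k1 = f(s_n, y_n); k2 = f(s_n + h/2, y_n + (h/2)·k1); k3 = f(s_n + h/2, y_n + (h/2)·k2); k4 = f(s_n + h, y_n + h·k3); y_{n+1} = y_n + (h/6)·(k1 + 2k2 + 2k3 + k4).
s=0.000000, y=2.100000:
  k1 = f(0.000000, 2.100000) = -1.100000
  k2 = f(0.160000, 1.924000) = -0.391776
  k3 = f(0.160000, 2.037316) = -0.840656
  k4 = f(0.320000, 1.830990) = -0.042525
  y ← 2.100000 + (0.32/6)·(k1 + 2k2 + 2k3 + k4) = 1.907606
y(0.32) ≈ 1.9076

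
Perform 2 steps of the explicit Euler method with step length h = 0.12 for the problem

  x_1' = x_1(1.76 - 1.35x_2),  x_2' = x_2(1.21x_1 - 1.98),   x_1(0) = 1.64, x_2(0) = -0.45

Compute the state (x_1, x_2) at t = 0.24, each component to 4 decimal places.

2.7043, -0.4809

Euler on (x_1,x_2): x_1_{n+1} = x_1_n + h·x_1', x_2_{n+1} = x_2_n + h·x_2'.
0.000000: (1.640000, -0.450000); f=(3.882700, -0.001980) → (2.105924, -0.450238)
0.120000: (2.105924, -0.450238); f=(4.986451, -0.255811) → (2.704298, -0.480935)
(x_1(0.24), x_2(0.24)) ≈ (2.7043, -0.4809)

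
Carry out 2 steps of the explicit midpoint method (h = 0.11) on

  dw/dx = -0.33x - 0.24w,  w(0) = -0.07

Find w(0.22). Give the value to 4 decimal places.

Midpoint: k1 = f(x_n, w_n); k2 = f(x_n + h/2, w_n + (h/2)·k1); w_{n+1} = w_n + h·k2.
x=0.000000, w=-0.070000:
  k1 = f(0.000000, -0.070000) = 0.016800
  k2 = f(0.055000, -0.069076) = -0.001572
  w ← -0.070000 + 0.11·(-0.001572) = -0.070173
x=0.110000, w=-0.070173:
  k1 = f(0.110000, -0.070173) = -0.019459
  k2 = f(0.165000, -0.071243) = -0.037352
  w ← -0.070173 + 0.11·(-0.037352) = -0.074282
w(0.22) ≈ -0.0743

-0.0743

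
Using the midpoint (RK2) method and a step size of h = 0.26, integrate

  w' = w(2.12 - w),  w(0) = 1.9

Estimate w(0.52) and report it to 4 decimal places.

2.0371

Midpoint: k1 = f(s_n, w_n); k2 = f(s_n + h/2, w_n + (h/2)·k1); w_{n+1} = w_n + h·k2.
s=0.000000, w=1.900000:
  k1 = f(0.000000, 1.900000) = 0.418000
  k2 = f(0.130000, 1.954340) = 0.323756
  w ← 1.900000 + 0.26·0.323756 = 1.984177
s=0.260000, w=1.984177:
  k1 = f(0.260000, 1.984177) = 0.269498
  k2 = f(0.390000, 2.019211) = 0.203514
  w ← 1.984177 + 0.26·0.203514 = 2.037090
w(0.52) ≈ 2.0371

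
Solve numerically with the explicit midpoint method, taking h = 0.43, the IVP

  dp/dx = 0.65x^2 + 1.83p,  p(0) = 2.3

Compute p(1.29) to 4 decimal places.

21.9417

Midpoint: k1 = f(x_n, p_n); k2 = f(x_n + h/2, p_n + (h/2)·k1); p_{n+1} = p_n + h·k2.
x=0.000000, p=2.300000:
  k1 = f(0.000000, 2.300000) = 4.209000
  k2 = f(0.215000, 3.204935) = 5.895077
  p ← 2.300000 + 0.43·5.895077 = 4.834883
x=0.430000, p=4.834883:
  k1 = f(0.430000, 4.834883) = 8.968021
  k2 = f(0.645000, 6.763008) = 12.646721
  p ← 4.834883 + 0.43·12.646721 = 10.272973
x=0.860000, p=10.272973:
  k1 = f(0.860000, 10.272973) = 19.280281
  k2 = f(1.075000, 14.418233) = 27.136523
  p ← 10.272973 + 0.43·27.136523 = 21.941678
p(1.29) ≈ 21.9417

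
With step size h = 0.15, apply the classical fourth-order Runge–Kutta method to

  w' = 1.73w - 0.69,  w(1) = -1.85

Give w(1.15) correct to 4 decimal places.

RK4: k1 = f(t_n, w_n); k2 = f(t_n + h/2, w_n + (h/2)·k1); k3 = f(t_n + h/2, w_n + (h/2)·k2); k4 = f(t_n + h, w_n + h·k3); w_{n+1} = w_n + (h/6)·(k1 + 2k2 + 2k3 + k4).
t=1.000000, w=-1.850000:
  k1 = f(1.000000, -1.850000) = -3.890500
  k2 = f(1.075000, -2.141787) = -4.395292
  k3 = f(1.075000, -2.179647) = -4.460789
  k4 = f(1.150000, -2.519118) = -5.048075
  w ← -1.850000 + (0.15/6)·(k1 + 2k2 + 2k3 + k4) = -2.516268
w(1.15) ≈ -2.5163

-2.5163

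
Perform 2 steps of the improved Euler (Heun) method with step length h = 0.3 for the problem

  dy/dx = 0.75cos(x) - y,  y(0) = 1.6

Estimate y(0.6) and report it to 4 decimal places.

Heun: k1 = f(x_n, y_n); k2 = f(x_n + h, y_n + h·k1); y_{n+1} = y_n + (h/2)·(k1 + k2).
x=0.000000, y=1.600000:
  k1 = f(0.000000, 1.600000) = -0.850000
  k2 = f(0.300000, 1.345000) = -0.628498
  y ← 1.600000 + (0.3/2)·(-0.850000 + (-0.628498)) = 1.378225
x=0.300000, y=1.378225:
  k1 = f(0.300000, 1.378225) = -0.661723
  k2 = f(0.600000, 1.179708) = -0.560707
  y ← 1.378225 + (0.3/2)·(-0.661723 + (-0.560707)) = 1.194861
y(0.6) ≈ 1.1949

1.1949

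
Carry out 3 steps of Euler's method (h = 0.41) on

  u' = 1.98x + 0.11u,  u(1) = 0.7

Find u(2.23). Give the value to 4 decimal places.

Euler: u_{n+1} = u_n + h·f(x_n, u_n).
x=1.000000, u=0.700000: f=2.057000 → u ← 0.700000 + 0.41·2.057000 = 1.543370
x=1.410000, u=1.543370: f=2.961571 → u ← 1.543370 + 0.41·2.961571 = 2.757614
x=1.820000, u=2.757614: f=3.906938 → u ← 2.757614 + 0.41·3.906938 = 4.359458
u(2.23) ≈ 4.3595

4.3595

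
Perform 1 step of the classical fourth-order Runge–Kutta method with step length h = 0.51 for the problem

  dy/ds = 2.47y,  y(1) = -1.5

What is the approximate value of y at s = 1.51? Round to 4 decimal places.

RK4: k1 = f(s_n, y_n); k2 = f(s_n + h/2, y_n + (h/2)·k1); k3 = f(s_n + h/2, y_n + (h/2)·k2); k4 = f(s_n + h, y_n + h·k3); y_{n+1} = y_n + (h/6)·(k1 + 2k2 + 2k3 + k4).
s=1.000000, y=-1.500000:
  k1 = f(1.000000, -1.500000) = -3.705000
  k2 = f(1.255000, -2.444775) = -6.038594
  k3 = f(1.255000, -3.039842) = -7.508409
  k4 = f(1.510000, -5.329288) = -13.163342
  y ← -1.500000 + (0.51/6)·(k1 + 2k2 + 2k3 + k4) = -5.236800
y(1.51) ≈ -5.2368

-5.2368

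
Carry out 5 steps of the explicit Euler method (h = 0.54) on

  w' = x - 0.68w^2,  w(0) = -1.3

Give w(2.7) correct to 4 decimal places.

-116.5259

Euler: w_{n+1} = w_n + h·f(x_n, w_n).
x=0.000000, w=-1.300000: f=-1.149200 → w ← -1.300000 + 0.54·(-1.149200) = -1.920568
x=0.540000, w=-1.920568: f=-1.968235 → w ← -1.920568 + 0.54·(-1.968235) = -2.983415
x=1.080000, w=-2.983415: f=-4.972521 → w ← -2.983415 + 0.54·(-4.972521) = -5.668576
x=1.620000, w=-5.668576: f=-20.230275 → w ← -5.668576 + 0.54·(-20.230275) = -16.592925
x=2.160000, w=-16.592925: f=-185.061100 → w ← -16.592925 + 0.54·(-185.061100) = -116.525919
w(2.7) ≈ -116.5259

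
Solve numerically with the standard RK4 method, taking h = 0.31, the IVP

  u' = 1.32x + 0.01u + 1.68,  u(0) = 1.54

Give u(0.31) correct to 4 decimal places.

RK4: k1 = f(x_n, u_n); k2 = f(x_n + h/2, u_n + (h/2)·k1); k3 = f(x_n + h/2, u_n + (h/2)·k2); k4 = f(x_n + h, u_n + h·k3); u_{n+1} = u_n + (h/6)·(k1 + 2k2 + 2k3 + k4).
x=0.000000, u=1.540000:
  k1 = f(0.000000, 1.540000) = 1.695400
  k2 = f(0.155000, 1.802787) = 1.902628
  k3 = f(0.155000, 1.834907) = 1.902949
  k4 = f(0.310000, 2.129914) = 2.110499
  u ← 1.540000 + (0.31/6)·(k1 + 2k2 + 2k3 + k4) = 2.129881
u(0.31) ≈ 2.1299

2.1299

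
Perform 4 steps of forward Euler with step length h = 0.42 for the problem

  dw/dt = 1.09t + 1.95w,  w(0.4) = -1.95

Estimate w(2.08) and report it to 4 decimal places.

-17.2116

Euler: w_{n+1} = w_n + h·f(t_n, w_n).
t=0.400000, w=-1.950000: f=-3.366500 → w ← -1.950000 + 0.42·(-3.366500) = -3.363930
t=0.820000, w=-3.363930: f=-5.665863 → w ← -3.363930 + 0.42·(-5.665863) = -5.743593
t=1.240000, w=-5.743593: f=-9.848406 → w ← -5.743593 + 0.42·(-9.848406) = -9.879923
t=1.660000, w=-9.879923: f=-17.456450 → w ← -9.879923 + 0.42·(-17.456450) = -17.211632
w(2.08) ≈ -17.2116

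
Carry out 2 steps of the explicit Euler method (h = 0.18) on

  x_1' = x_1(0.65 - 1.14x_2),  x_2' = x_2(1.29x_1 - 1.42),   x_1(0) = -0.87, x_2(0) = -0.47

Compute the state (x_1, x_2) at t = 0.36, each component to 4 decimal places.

Euler on (x_1,x_2): x_1_{n+1} = x_1_n + h·x_1', x_2_{n+1} = x_2_n + h·x_2'.
0.000000: (-0.870000, -0.470000); f=(-1.031646, 1.194881) → (-1.055696, -0.254921)
0.180000: (-1.055696, -0.254921); f=(-0.992999, 0.709153) → (-1.234436, -0.127274)
(x_1(0.36), x_2(0.36)) ≈ (-1.2344, -0.1273)

-1.2344, -0.1273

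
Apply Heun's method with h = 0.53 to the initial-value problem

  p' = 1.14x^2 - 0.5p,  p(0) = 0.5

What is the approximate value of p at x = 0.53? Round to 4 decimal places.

0.4699

Heun: k1 = f(x_n, p_n); k2 = f(x_n + h, p_n + h·k1); p_{n+1} = p_n + (h/2)·(k1 + k2).
x=0.000000, p=0.500000:
  k1 = f(0.000000, 0.500000) = -0.250000
  k2 = f(0.530000, 0.367500) = 0.136476
  p ← 0.500000 + (0.53/2)·(-0.250000 + 0.136476) = 0.469916
p(0.53) ≈ 0.4699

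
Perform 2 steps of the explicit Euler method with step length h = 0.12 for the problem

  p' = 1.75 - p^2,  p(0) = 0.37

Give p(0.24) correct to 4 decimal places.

Euler: p_{n+1} = p_n + h·f(t_n, p_n).
t=0.000000, p=0.370000: f=1.613100 → p ← 0.370000 + 0.12·1.613100 = 0.563572
t=0.120000, p=0.563572: f=1.432387 → p ← 0.563572 + 0.12·1.432387 = 0.735458
p(0.24) ≈ 0.7355

0.7355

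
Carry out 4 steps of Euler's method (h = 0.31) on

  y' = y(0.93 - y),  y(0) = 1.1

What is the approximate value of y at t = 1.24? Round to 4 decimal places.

0.9663

Euler: y_{n+1} = y_n + h·f(t_n, y_n).
t=0.000000, y=1.100000: f=-0.187000 → y ← 1.100000 + 0.31·(-0.187000) = 1.042030
t=0.310000, y=1.042030: f=-0.116739 → y ← 1.042030 + 0.31·(-0.116739) = 1.005841
t=0.620000, y=1.005841: f=-0.076284 → y ← 1.005841 + 0.31·(-0.076284) = 0.982193
t=0.930000, y=0.982193: f=-0.051264 → y ← 0.982193 + 0.31·(-0.051264) = 0.966301
y(1.24) ≈ 0.9663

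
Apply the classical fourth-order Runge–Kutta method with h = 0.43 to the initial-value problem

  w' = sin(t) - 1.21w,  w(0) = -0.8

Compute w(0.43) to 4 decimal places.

-0.3985

RK4: k1 = f(t_n, w_n); k2 = f(t_n + h/2, w_n + (h/2)·k1); k3 = f(t_n + h/2, w_n + (h/2)·k2); k4 = f(t_n + h, w_n + h·k3); w_{n+1} = w_n + (h/6)·(k1 + 2k2 + 2k3 + k4).
t=0.000000, w=-0.800000:
  k1 = f(0.000000, -0.800000) = 0.968000
  k2 = f(0.215000, -0.591880) = 0.929522
  k3 = f(0.215000, -0.600153) = 0.939532
  k4 = f(0.430000, -0.396001) = 0.896032
  w ← -0.800000 + (0.43/6)·(k1 + 2k2 + 2k3 + k4) = -0.398513
w(0.43) ≈ -0.3985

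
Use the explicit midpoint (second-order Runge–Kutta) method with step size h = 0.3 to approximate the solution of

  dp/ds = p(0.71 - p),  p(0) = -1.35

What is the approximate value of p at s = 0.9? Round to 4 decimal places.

-128.6585

Midpoint: k1 = f(s_n, p_n); k2 = f(s_n + h/2, p_n + (h/2)·k1); p_{n+1} = p_n + h·k2.
s=0.000000, p=-1.350000:
  k1 = f(0.000000, -1.350000) = -2.781000
  k2 = f(0.150000, -1.767150) = -4.377496
  p ← -1.350000 + 0.3·(-4.377496) = -2.663249
s=0.300000, p=-2.663249:
  k1 = f(0.300000, -2.663249) = -8.983800
  k2 = f(0.450000, -4.010819) = -18.934348
  p ← -2.663249 + 0.3·(-18.934348) = -8.343553
s=0.600000, p=-8.343553:
  k1 = f(0.600000, -8.343553) = -75.538801
  k2 = f(0.750000, -19.674373) = -401.049765
  p ← -8.343553 + 0.3·(-401.049765) = -128.658483
p(0.9) ≈ -128.6585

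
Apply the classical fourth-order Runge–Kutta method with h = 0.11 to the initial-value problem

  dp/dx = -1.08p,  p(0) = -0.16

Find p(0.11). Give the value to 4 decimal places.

-0.1421

RK4: k1 = f(x_n, p_n); k2 = f(x_n + h/2, p_n + (h/2)·k1); k3 = f(x_n + h/2, p_n + (h/2)·k2); k4 = f(x_n + h, p_n + h·k3); p_{n+1} = p_n + (h/6)·(k1 + 2k2 + 2k3 + k4).
x=0.000000, p=-0.160000:
  k1 = f(0.000000, -0.160000) = 0.172800
  k2 = f(0.055000, -0.150496) = 0.162536
  k3 = f(0.055000, -0.151061) = 0.163145
  k4 = f(0.110000, -0.142054) = 0.153418
  p ← -0.160000 + (0.11/6)·(k1 + 2k2 + 2k3 + k4) = -0.142078
p(0.11) ≈ -0.1421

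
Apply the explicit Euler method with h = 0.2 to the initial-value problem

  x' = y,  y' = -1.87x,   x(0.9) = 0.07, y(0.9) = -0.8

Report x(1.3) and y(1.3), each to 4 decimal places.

-0.2552, -0.7925

Euler on (x,y): x_{n+1} = x_n + h·x', y_{n+1} = y_n + h·y'.
0.900000: (0.070000, -0.800000); f=(-0.800000, -0.130900) → (-0.090000, -0.826180)
1.100000: (-0.090000, -0.826180); f=(-0.826180, 0.168300) → (-0.255236, -0.792520)
(x(1.3), y(1.3)) ≈ (-0.2552, -0.7925)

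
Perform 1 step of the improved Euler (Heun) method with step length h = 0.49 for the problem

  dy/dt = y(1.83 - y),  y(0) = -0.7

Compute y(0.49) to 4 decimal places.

-2.4390

Heun: k1 = f(t_n, y_n); k2 = f(t_n + h, y_n + h·k1); y_{n+1} = y_n + (h/2)·(k1 + k2).
t=0.000000, y=-0.700000:
  k1 = f(0.000000, -0.700000) = -1.771000
  k2 = f(0.490000, -1.567790) = -5.327021
  y ← -0.700000 + (0.49/2)·(-1.771000 + (-5.327021)) = -2.439015
y(0.49) ≈ -2.4390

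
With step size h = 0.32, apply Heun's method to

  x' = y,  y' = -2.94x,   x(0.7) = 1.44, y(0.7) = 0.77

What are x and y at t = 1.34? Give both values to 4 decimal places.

Heun on (x,y): k1 = f(t_n, state_n); k2 = f(t_n + h, state_n + h·k1); state_{n+1} = state_n + (h/2)·(k1 + k2).
0.700000: (1.440000, 0.770000)
  k1 = (0.770000, -4.233600)
  predictor → (1.686400, -0.584752)
  k2 = (-0.584752, -4.958016)
  → (1.469640, -0.700659)
1.020000: (1.469640, -0.700659)
  k1 = (-0.700659, -4.320741)
  predictor → (1.245429, -2.083296)
  k2 = (-2.083296, -3.661561)
  → (1.024207, -1.977827)
(x(1.34), y(1.34)) ≈ (1.0242, -1.9778)

1.0242, -1.9778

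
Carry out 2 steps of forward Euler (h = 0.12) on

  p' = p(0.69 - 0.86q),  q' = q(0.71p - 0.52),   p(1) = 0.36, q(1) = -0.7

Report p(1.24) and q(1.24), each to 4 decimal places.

0.4793, -0.6595

Euler on (p,q): p_{n+1} = p_n + h·p', q_{n+1} = q_n + h·q'.
1.000000: (0.360000, -0.700000); f=(0.465120, 0.185080) → (0.415814, -0.677790)
1.120000: (0.415814, -0.677790); f=(0.529290, 0.152348) → (0.479329, -0.659509)
(p(1.24), q(1.24)) ≈ (0.4793, -0.6595)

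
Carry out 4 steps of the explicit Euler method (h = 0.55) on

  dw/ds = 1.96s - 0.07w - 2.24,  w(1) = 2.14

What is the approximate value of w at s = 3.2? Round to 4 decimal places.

Euler: w_{n+1} = w_n + h·f(s_n, w_n).
s=1.000000, w=2.140000: f=-0.429800 → w ← 2.140000 + 0.55·(-0.429800) = 1.903610
s=1.550000, w=1.903610: f=0.664747 → w ← 1.903610 + 0.55·0.664747 = 2.269221
s=2.100000, w=2.269221: f=1.717155 → w ← 2.269221 + 0.55·1.717155 = 3.213656
s=2.650000, w=3.213656: f=2.729044 → w ← 3.213656 + 0.55·2.729044 = 4.714630
w(3.2) ≈ 4.7146

4.7146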